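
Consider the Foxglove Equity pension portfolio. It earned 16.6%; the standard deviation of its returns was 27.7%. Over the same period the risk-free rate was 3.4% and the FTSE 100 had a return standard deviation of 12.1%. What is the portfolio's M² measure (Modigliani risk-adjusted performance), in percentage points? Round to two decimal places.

Sharpe = (Rp − Rf) / σp = (16.6% − 3.4%) / 27.7% = 0.4765
M² = Rf + Sharpe × σm = 3.4% + 0.4765 × 12.1% = 9.1657%

9.17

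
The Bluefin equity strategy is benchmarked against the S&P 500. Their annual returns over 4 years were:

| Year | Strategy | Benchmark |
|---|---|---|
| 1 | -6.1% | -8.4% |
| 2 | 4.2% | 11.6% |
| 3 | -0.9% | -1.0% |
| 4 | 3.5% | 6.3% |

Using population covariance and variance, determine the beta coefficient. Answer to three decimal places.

r̄p = 0.1750%,  r̄m = 2.1250%
Cov = Σ(rp − r̄p)(rm − r̄m) / 4 = 30.3556
Var(rm) = Σ(rm − r̄m)² / 4 = 56.9369
β = Cov / Var = 30.3556 / 56.9369 = 0.5331

0.533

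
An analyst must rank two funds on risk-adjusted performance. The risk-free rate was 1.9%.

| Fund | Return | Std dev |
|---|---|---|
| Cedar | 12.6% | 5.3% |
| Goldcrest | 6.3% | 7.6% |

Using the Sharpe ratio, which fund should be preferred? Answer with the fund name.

Cedar: Sharpe ratio = (12.6% − 1.9%) / 5.3% = 2.019
Goldcrest: Sharpe ratio = (6.3% − 1.9%) / 7.6% = 0.579
Highest: Cedar (2.019).

Cedar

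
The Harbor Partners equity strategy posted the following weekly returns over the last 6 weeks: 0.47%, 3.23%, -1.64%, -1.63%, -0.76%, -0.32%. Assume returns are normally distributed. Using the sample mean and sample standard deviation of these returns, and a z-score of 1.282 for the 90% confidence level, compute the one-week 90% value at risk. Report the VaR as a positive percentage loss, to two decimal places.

r̄ = (0.47 + 3.23 − 1.64 − 1.63 − 0.76 − 0.32) / 6 = -0.650 / 6 = -0.1083%
Σ(r − r̄)² = (0.47 − (-0.1083))² + (3.23 − (-0.1083))² + … = 16.6099
σ = √[16.6099 / 5] = 1.8226%
VaR = −(r̄ − z·σ) = −(-0.1083 − 1.282 × 1.8226) = −(-2.4449) = 2.4449%

2.44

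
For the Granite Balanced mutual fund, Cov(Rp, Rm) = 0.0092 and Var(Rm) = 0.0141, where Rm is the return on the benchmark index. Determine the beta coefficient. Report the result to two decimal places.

0.65

β = Cov(Rp, Rm) / Var(Rm) = 0.0092 / 0.0141 = 0.6525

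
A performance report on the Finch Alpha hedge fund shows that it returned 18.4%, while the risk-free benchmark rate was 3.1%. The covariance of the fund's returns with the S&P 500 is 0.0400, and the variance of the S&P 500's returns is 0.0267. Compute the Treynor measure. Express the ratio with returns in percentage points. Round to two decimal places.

β = Cov / Var = 0.0400 / 0.0267 = 1.4981
Treynor = (Rp − Rf) / β = (18.4% − 3.1%) / 1.4981 = 15.30 / 1.4981 = 10.2129

10.21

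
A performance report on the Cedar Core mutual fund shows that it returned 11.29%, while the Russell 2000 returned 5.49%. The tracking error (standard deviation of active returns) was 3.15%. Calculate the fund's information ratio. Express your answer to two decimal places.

1.84

IR = (Rp − Rb) / TE = (11.29% − 5.49%) / 3.15% = 5.80% / 3.15% = 1.8413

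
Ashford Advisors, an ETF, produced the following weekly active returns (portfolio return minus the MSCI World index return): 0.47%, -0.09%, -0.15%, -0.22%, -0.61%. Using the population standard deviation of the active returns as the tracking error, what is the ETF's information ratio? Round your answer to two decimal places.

-0.35

r̄ = (0.47 − 0.09 − 0.15 − 0.22 − 0.61) / 5 = -0.600 / 5 = -0.1200%
Population σ = √[Σ(r − r̄)² / 5] = √[0.6000 / 5] = √0.1200 = 0.3464%
IR = r̄ / tracking error = -0.1200 / 0.3464 = -0.3464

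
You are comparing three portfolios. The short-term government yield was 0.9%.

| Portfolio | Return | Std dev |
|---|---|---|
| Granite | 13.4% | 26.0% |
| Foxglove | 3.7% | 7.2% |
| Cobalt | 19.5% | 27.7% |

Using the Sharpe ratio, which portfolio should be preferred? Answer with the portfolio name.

Cobalt

Granite: Sharpe ratio = (13.4% − 0.9%) / 26.0% = 0.481
Foxglove: Sharpe ratio = (3.7% − 0.9%) / 7.2% = 0.389
Cobalt: Sharpe ratio = (19.5% − 0.9%) / 27.7% = 0.671
Highest: Cobalt (0.671).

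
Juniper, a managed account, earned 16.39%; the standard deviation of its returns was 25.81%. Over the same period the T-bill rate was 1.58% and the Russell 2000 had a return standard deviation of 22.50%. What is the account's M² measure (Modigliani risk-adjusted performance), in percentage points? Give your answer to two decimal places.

14.49

Sharpe = (Rp − Rf) / σp = (16.39% − 1.58%) / 25.81% = 0.5738
M² = Rf + Sharpe × σm = 1.58% + 0.5738 × 22.50% = 14.4905%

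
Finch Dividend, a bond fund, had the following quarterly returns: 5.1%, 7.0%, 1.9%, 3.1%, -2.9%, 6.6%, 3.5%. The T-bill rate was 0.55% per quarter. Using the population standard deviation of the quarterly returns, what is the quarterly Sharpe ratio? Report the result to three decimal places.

r̄ = (5.1 + 7 + 1.9 + 3.1 − 2.9 + 6.6 + 3.5) / 7 = 24.30 / 7 = 3.4714%
Σ(r − r̄)² = 68.0943; population σ = √(68.0943/7) = 3.1189%
Sharpe = (r̄ − rf) / σ = (3.4714 − 0.55) / 3.1189 = 2.9214 / 3.1189 = 0.9367

0.937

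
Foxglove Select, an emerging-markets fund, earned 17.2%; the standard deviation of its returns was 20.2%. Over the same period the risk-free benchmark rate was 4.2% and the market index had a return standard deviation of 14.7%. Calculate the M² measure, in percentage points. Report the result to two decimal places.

Sharpe = (Rp − Rf) / σp = (17.2% − 4.2%) / 20.2% = 0.6436
M² = Rf + Sharpe × σm = 4.2% + 0.6436 × 14.7% = 13.6609%

13.66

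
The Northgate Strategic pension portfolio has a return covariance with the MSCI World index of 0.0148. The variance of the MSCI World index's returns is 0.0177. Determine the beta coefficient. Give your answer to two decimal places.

0.84

β = Cov(Rp, Rm) / Var(Rm) = 0.0148 / 0.0177 = 0.8362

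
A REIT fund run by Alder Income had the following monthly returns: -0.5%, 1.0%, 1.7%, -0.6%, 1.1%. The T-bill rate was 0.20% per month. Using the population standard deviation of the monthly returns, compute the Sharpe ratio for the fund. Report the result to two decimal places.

0.37

Mean return r̄ = 2.70 / 5 = 0.5400%
Population std dev = √[4.2520 / 5] = 0.9222%
Sharpe = (r̄ − rf) / σ = (0.5400 − 0.2) / 0.9222 = 0.3400 / 0.9222 = 0.3687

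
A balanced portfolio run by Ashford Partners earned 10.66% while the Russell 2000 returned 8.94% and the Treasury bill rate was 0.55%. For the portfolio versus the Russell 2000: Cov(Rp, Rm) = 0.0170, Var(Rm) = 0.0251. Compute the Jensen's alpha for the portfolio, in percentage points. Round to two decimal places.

β = Cov / Var = 0.0170 / 0.0251 = 0.6773
E[R] = Rf + β(Rm − Rf) = 0.55% + 0.6773 × (8.94% − 0.55%) = 6.2325%
α = Rp − E[R] = 10.66% − 6.2325% = 4.4275

4.43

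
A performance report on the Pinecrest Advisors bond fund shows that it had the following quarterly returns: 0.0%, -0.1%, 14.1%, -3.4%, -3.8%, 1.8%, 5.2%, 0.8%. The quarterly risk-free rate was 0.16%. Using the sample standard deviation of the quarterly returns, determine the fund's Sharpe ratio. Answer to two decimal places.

0.29

Mean return μ = 14.60 / 8 = 1.8250%
Sample std dev = √[229.0950 / 7] = 5.7208%
Sharpe = (μ − rf) / σ = (1.8250 − 0.16) / 5.7208 = 1.6650 / 5.7208 = 0.2910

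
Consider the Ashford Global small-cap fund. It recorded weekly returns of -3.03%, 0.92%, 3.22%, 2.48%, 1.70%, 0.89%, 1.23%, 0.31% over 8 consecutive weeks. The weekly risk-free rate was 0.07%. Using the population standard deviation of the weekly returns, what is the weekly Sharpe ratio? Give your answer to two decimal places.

0.51

r̄ = (-3.03 + 0.92 + 3.22 + 2.48 + 1.7 + 0.89 + 1.23 + 0.31) / 8 = 7.720 / 8 = 0.9650%
Σ(r − r̄)² = (-3.03 − 0.9650)² + (0.92 − 0.9650)² + … = 24.3874
σ = √[24.3874 / 8] = 1.7460%
Sharpe = (r̄ − rf) / σ = (0.9650 − 0.07) / 1.7460 = 0.8950 / 1.7460 = 0.5126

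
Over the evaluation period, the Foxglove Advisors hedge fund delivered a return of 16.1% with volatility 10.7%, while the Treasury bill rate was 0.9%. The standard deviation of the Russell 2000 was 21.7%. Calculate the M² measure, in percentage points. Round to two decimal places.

31.73

Sharpe = (Rp − Rf) / σp = (16.1% − 0.9%) / 10.7% = 1.4206
M² = Rf + Sharpe × σm = 0.9% + 1.4206 × 21.7% = 31.7270%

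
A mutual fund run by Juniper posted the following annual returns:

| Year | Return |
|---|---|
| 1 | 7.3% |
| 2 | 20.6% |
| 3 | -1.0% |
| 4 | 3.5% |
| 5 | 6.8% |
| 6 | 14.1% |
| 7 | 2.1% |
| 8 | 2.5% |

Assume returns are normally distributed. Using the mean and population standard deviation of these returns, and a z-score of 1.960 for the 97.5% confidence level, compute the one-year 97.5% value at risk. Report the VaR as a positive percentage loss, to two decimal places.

r̄ = (7.3 + 20.6 − 1 + 3.5 + 6.8 + 14.1 + 2.1 + 2.5) / 8 = 55.90 / 8 = 6.9875%
Population std dev = √[356.0088 / 8] = 6.6709%
VaR = −(r̄ − z·σ) = −(6.9875 − 1.960 × 6.6709) = −(-6.0875) = 6.0875%

6.09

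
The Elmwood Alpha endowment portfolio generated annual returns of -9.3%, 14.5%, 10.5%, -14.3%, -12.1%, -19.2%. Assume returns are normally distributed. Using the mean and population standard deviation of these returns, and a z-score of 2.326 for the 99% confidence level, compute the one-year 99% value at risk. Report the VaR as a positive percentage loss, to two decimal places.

Mean return r̄ = -29.90 / 6 = -4.9833%
Σ(r − r̄)² = 977.5283; population σ = √(977.5283/6) = 12.7641%
VaR = −(r̄ − z·σ) = −(-4.9833 − 2.326 × 12.7641) = −(-34.6726) = 34.6726%

34.67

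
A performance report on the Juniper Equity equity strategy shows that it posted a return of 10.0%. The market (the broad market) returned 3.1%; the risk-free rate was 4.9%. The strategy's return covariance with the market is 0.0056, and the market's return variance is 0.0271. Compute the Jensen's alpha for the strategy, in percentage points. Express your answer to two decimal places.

5.47

β = Cov / Var = 0.0056 / 0.0271 = 0.2066
E[R] = Rf + β(Rm − Rf) = 4.9% + 0.2066 × (3.1% − 4.9%) = 4.5281%
α = Rp − E[R] = 10.0% − 4.5281% = 5.4719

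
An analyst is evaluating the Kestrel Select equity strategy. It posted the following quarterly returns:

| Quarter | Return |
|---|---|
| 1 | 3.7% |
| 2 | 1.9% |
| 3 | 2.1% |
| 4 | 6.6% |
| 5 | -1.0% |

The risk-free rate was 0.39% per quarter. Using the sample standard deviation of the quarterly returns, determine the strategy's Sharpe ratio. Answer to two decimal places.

μ = (3.7 + 1.9 + 2.1 + 6.6 − 1) / 5 = 13.30 / 5 = 2.6600%
Sample σ = √[Σ(r − μ)² / 4] = √[30.8920 / 4] = √7.7230 = 2.7790%
Sharpe = (μ − rf) / σ = (2.6600 − 0.39) / 2.7790 = 2.2700 / 2.7790 = 0.8168

0.82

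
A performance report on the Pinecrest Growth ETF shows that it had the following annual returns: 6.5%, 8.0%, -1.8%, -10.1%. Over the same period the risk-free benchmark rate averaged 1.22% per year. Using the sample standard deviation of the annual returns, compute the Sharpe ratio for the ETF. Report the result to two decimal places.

-0.07

r̄ = (6.5 + 8 − 1.8 − 10.1) / 4 = 2.60 / 4 = 0.6500%
Sample std dev = √[209.8100 / 3] = 8.3628%
Sharpe = (r̄ − rf) / σ = (0.6500 − 1.22) / 8.3628 = -0.5700 / 8.3628 = -0.0682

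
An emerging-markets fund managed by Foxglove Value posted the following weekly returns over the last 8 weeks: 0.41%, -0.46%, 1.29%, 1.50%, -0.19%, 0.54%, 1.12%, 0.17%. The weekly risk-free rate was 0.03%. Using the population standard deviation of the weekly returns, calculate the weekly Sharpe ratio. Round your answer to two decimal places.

0.78

r̄ = (0.41 − 0.46 + 1.29 + 1.5 − 0.19 + 0.54 + 1.12 + 0.17) / 8 = 4.380 / 8 = 0.5475%
Population σ = √[Σ(r − r̄)² / 8] = √[3.5068 / 8] = √0.4384 = 0.6621%
Sharpe = (r̄ − rf) / σ = (0.5475 − 0.03) / 0.6621 = 0.5175 / 0.6621 = 0.7816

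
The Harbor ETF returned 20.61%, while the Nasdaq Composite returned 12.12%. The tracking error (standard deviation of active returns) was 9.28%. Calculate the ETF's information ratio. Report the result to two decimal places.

0.91

IR = (Rp − Rb) / TE = (20.61% − 12.12%) / 9.28% = 8.49% / 9.28% = 0.9149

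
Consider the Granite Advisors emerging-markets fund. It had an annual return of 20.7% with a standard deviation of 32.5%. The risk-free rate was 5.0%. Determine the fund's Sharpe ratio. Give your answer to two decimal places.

0.48

Sharpe = (Rp − Rf) / σp = (20.7% − 5.0%) / 32.5% = 15.70% / 32.5% = 0.4831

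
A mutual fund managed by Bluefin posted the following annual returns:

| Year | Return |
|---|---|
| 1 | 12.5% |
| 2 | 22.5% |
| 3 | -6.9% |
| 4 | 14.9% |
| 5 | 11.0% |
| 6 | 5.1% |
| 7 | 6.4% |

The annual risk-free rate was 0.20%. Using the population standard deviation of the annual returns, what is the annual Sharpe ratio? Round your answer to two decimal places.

μ = (12.5 + 22.5 − 6.9 + 14.9 + 11 + 5.1 + 6.4) / 7 = 65.50 / 7 = 9.3571%
Σ(r − μ)² = (12.5 − 9.3571)² + (22.5 − 9.3571)² + … = 507.1971
population σ = √(507.1971 / 7) = √72.4567 = 8.5122%
Sharpe = (μ − rf) / σ = (9.3571 − 0.2) / 8.5122 = 9.1571 / 8.5122 = 1.0758

1.08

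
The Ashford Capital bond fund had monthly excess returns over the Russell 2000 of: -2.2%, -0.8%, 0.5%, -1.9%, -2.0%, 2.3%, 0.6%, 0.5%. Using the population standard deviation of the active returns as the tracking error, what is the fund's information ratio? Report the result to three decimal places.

-0.249

r̄ = (-2.2 − 0.8 + 0.5 − 1.9 − 2 + 2.3 + 0.6 + 0.5) / 8 = -3.00 / 8 = -0.3750%
Population std dev = √[18.1150 / 8] = 1.5048%
IR = r̄ / tracking error = -0.3750 / 1.5048 = -0.2492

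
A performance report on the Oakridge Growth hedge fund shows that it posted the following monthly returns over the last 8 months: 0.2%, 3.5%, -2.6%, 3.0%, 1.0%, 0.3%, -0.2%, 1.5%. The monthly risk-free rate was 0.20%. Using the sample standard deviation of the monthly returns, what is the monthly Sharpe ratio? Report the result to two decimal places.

0.33

μ = (0.2 + 3.5 − 2.6 + 3 + 1 + 0.3 − 0.2 + 1.5) / 8 = 6.70 / 8 = 0.8375%
Σ(r − μ)² = (0.2 − 0.8375)² + (3.5 − 0.8375)² + … = 25.8188
σ = √[25.8188 / 7] = 1.9205%
Sharpe = (μ − rf) / σ = (0.8375 − 0.2) / 1.9205 = 0.6375 / 1.9205 = 0.3319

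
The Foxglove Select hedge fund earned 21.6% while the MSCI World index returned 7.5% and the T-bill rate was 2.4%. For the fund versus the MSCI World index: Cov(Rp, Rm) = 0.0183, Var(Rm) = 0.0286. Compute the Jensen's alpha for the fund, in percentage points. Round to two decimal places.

β = Cov / Var = 0.0183 / 0.0286 = 0.6399
E[R] = Rf + β(Rm − Rf) = 2.4% + 0.6399 × (7.5% − 2.4%) = 5.6635%
α = Rp − E[R] = 21.6% − 5.6635% = 15.9365

15.94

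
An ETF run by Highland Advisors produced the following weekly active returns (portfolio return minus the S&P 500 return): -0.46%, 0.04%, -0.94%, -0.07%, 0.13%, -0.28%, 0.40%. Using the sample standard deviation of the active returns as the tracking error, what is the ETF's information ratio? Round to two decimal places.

Mean return r̄ = -1.180 / 7 = -0.1686%
Σ(r − r̄)² = (-0.46 − (-0.1686))² + (0.04 − (-0.1686))² + (-0.94 − (-0.1686))² + … = 1.1581
sample σ = √(1.1581 / 6) = √0.1930 = 0.4393%
IR = r̄ / tracking error = -0.1686 / 0.4393 = -0.3838

-0.38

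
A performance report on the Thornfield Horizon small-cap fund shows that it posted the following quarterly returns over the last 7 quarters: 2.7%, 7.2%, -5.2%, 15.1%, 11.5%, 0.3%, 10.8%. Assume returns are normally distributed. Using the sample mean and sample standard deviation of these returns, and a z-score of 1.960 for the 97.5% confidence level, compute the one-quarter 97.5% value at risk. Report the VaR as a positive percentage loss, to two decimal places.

7.95

Mean return r̄ = 42.40 / 7 = 6.0571%
Sample σ = √[Σ(r − r̄)² / 6] = √[306.3371 / 6] = √51.0562 = 7.1454%
VaR = −(r̄ − z·σ) = −(6.0571 − 1.960 × 7.1454) = −(-7.9479) = 7.9479%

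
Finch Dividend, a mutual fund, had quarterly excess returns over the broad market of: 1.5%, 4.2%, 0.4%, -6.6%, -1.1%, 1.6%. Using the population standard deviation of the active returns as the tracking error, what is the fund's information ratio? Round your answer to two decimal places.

μ = (1.5 + 4.2 + 0.4 − 6.6 − 1.1 + 1.6) / 6 = 0.00 / 6 = 0.0000%
Population std dev = √[67.3800 / 6] = 3.3511%
IR = μ / tracking error = 0.0000 / 3.3511 = 0.0000

0.00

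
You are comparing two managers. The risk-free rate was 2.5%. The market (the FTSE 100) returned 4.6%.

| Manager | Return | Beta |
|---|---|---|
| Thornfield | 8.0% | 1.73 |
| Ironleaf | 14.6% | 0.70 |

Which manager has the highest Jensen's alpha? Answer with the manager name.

Thornfield: α = 8.0% − [2.5% + 1.73 × (4.6% − 2.5%)] = 1.867
Ironleaf: α = 14.6% − [2.5% + 0.70 × (4.6% − 2.5%)] = 10.630
Highest: Ironleaf (10.630).

Ironleaf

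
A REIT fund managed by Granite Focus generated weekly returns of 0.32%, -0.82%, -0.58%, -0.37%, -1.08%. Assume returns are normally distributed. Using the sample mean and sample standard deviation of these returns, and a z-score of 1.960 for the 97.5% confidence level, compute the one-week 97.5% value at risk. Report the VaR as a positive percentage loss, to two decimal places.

1.55

Mean return r̄ = -2.530 / 5 = -0.5060%
Σ(r − r̄)² = (0.32 − (-0.5060))² + (-0.82 − (-0.5060))² + (-0.58 − (-0.5060))² + … = 1.1343
σ = √[1.1343 / 4] = 0.5325%
VaR = −(r̄ − z·σ) = −(-0.5060 − 1.960 × 0.5325) = −(-1.5497) = 1.5497%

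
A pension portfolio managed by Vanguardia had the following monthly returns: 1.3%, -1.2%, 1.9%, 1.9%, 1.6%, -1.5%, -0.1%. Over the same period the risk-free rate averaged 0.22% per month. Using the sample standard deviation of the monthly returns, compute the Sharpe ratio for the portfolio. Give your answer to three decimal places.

μ = (1.3 − 1.2 + 1.9 + 1.9 + 1.6 − 1.5 − 0.1) / 7 = 0.5571%
Sample std dev = √[12.9971 / 6] = 1.4718%
Sharpe = (μ − rf) / σ = (0.5571 − 0.22) / 1.4718 = 0.3371 / 1.4718 = 0.2290

0.229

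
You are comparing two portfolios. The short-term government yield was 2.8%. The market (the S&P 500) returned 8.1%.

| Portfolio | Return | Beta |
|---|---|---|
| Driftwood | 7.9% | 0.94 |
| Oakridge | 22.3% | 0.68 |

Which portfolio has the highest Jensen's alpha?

Oakridge

Driftwood: α = 7.9% − [2.8% + 0.94 × (8.1% − 2.8%)] = 0.118
Oakridge: α = 22.3% − [2.8% + 0.68 × (8.1% − 2.8%)] = 15.896
Highest: Oakridge (15.896).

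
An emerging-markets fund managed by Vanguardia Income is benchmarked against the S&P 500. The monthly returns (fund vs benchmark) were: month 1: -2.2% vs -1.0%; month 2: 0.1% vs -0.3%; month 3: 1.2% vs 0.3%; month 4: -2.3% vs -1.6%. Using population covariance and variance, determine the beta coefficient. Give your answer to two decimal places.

2.01

r̄p = -0.8000%,  r̄m = -0.6500%
Cov = Σ(rp − r̄p)(rm − r̄m) / 4 = 1.0325
Var(rm) = Σ(rm − r̄m)² / 4 = 0.5125
β = Cov / Var = 1.0325 / 0.5125 = 2.0146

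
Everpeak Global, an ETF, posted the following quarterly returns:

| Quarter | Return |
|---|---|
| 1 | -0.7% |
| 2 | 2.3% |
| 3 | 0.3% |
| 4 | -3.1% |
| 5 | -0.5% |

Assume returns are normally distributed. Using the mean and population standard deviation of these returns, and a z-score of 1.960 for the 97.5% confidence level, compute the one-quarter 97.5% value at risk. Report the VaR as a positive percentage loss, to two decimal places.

3.75

μ = (-0.7 + 2.3 + 0.3 − 3.1 − 0.5) / 5 = -1.70 / 5 = -0.3400%
Σ(r − μ)² = (-0.7 − (-0.3400))² + (2.3 − (-0.3400))² + … = 15.1520
σ = √[15.1520 / 5] = 1.7408%
VaR = −(μ − z·σ) = −(-0.3400 − 1.960 × 1.7408) = −(-3.7520) = 3.7520%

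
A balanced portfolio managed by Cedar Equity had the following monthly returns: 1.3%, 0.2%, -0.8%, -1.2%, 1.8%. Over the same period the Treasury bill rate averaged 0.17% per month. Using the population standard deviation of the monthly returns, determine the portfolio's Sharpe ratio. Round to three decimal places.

Mean return μ = 1.30 / 5 = 0.2600%
Σ(r − μ)² = 6.7120; population σ = √(6.7120/5) = 1.1586%
Sharpe = (μ − rf) / σ = (0.2600 − 0.17) / 1.1586 = 0.0900 / 1.1586 = 0.0777

0.078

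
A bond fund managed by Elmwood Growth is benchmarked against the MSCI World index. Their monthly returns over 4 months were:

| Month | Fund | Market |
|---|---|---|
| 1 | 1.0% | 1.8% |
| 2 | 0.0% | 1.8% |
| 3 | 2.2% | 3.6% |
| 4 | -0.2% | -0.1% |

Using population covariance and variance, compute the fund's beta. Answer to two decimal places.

r̄p = 0.7500%,  r̄m = 1.7750%
Cov = Σ(rp − r̄p)(rm − r̄m) / 4 = 1.1038
Var(rm) = Σ(rm − r̄m)² / 4 = 1.7119
β = Cov / Var = 1.1038 / 1.7119 = 0.6448

0.64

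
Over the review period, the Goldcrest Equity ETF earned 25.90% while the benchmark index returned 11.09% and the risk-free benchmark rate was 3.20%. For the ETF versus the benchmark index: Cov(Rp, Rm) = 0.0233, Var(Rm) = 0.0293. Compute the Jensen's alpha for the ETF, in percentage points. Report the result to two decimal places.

β = Cov / Var = 0.0233 / 0.0293 = 0.7952
E[R] = Rf + β(Rm − Rf) = 3.20% + 0.7952 × (11.09% − 3.20%) = 9.4741%
α = Rp − E[R] = 25.90% − 9.4741% = 16.4259

16.43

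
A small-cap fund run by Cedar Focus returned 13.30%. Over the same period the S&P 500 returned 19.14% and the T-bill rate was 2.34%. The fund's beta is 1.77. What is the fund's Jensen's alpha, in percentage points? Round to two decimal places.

-18.78

CAPM expected return = Rf + β(Rm − Rf) = 2.34% + 1.77 × (19.14% − 2.34%) = 2.34 + 1.77 × 16.80 = 32.0760%
Jensen's α = Rp − E[R] = 13.30% − 32.0760% = -18.7760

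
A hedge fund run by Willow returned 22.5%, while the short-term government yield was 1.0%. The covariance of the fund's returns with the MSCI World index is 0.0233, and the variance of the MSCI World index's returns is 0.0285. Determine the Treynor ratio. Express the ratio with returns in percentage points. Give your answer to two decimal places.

26.30

β = Cov / Var = 0.0233 / 0.0285 = 0.8175
Treynor = (Rp − Rf) / β = (22.5% − 1.0%) / 0.8175 = 21.50 / 0.8175 = 26.2997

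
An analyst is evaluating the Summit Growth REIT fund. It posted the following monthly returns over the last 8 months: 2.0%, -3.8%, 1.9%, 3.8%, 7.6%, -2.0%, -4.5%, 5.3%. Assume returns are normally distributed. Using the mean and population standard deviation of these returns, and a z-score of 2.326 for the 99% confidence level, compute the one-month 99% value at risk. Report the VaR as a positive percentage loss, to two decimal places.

r̄ = (2 − 3.8 + 1.9 + 3.8 + 7.6 − 2 − 4.5 + 5.3) / 8 = 10.30 / 8 = 1.2875%
Population std dev = √[133.3288 / 8] = 4.0824%
VaR = −(r̄ − z·σ) = −(1.2875 − 2.326 × 4.0824) = −(-8.2082) = 8.2082%

8.21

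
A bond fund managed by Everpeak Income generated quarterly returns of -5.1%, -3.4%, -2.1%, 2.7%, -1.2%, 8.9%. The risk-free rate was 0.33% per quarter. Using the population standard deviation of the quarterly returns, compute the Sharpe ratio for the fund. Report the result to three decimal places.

r̄ = (-5.1 − 3.4 − 2.1 + 2.7 − 1.2 + 8.9) / 6 = -0.20 / 6 = -0.0333%
Σ(r − r̄)² = 129.9133; population σ = √(129.9133/6) = 4.6532%
Sharpe = (r̄ − rf) / σ = (-0.0333 − 0.33) / 4.6532 = -0.3633 / 4.6532 = -0.0781

-0.078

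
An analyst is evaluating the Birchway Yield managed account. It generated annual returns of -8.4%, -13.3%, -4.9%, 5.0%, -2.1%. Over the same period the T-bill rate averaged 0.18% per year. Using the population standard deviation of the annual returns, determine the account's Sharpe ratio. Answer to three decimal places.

r̄ = (-8.4 − 13.3 − 4.9 + 5 − 2.1) / 5 = -4.7400%
Population std dev = √[188.5320 / 5] = 6.1406%
Sharpe = (r̄ − rf) / σ = (-4.7400 − 0.18) / 6.1406 = -4.9200 / 6.1406 = -0.8012

-0.801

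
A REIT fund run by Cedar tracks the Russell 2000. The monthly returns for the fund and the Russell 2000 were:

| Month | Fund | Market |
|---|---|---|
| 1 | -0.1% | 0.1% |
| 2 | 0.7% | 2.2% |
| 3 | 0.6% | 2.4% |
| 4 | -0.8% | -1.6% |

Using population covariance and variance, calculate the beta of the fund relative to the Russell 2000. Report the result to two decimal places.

r̄p = 0.1000%,  r̄m = 0.7750%
Cov = Σ(rp − r̄p)(rm − r̄m) / 4 = 0.9850
Var(rm) = Σ(rm − r̄m)² / 4 = 2.6919
β = Cov / Var = 0.9850 / 2.6919 = 0.3659

0.37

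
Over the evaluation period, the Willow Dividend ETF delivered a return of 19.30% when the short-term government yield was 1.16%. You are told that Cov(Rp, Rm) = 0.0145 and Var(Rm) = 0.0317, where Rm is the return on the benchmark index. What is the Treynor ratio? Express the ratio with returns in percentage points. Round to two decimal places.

39.66

β = Cov / Var = 0.0145 / 0.0317 = 0.4574
Treynor = (Rp − Rf) / β = (19.30% − 1.16%) / 0.4574 = 18.14 / 0.4574 = 39.6589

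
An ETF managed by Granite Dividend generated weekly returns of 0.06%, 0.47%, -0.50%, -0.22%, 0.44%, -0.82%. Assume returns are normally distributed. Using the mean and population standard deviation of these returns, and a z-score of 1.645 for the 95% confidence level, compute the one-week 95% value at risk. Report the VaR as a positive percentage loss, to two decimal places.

μ = (0.06 + 0.47 − 0.5 − 0.22 + 0.44 − 0.82) / 6 = -0.570 / 6 = -0.0950%
Population std dev = √[1.3348 / 6] = 0.4717%
VaR = −(μ − z·σ) = −(-0.0950 − 1.645 × 0.4717) = −(-0.8709) = 0.8709%

0.87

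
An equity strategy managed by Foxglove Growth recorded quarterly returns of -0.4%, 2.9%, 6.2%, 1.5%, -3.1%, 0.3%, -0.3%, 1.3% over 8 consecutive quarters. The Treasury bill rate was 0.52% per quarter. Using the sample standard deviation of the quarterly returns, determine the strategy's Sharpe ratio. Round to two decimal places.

0.19

r̄ = (-0.4 + 2.9 + 6.2 + 1.5 − 3.1 + 0.3 − 0.3 + 1.3) / 8 = 1.0500%
Sample std dev = √[51.9200 / 7] = 2.7234%
Sharpe = (r̄ − rf) / σ = (1.0500 − 0.52) / 2.7234 = 0.5300 / 2.7234 = 0.1946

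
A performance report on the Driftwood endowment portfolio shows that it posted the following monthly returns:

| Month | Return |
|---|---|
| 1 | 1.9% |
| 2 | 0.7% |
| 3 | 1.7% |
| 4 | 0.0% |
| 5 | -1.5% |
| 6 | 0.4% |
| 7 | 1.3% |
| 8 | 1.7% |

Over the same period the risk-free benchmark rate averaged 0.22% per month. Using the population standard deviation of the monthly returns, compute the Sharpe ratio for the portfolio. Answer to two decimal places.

r̄ = (1.9 + 0.7 + 1.7 + 0 − 1.5 + 0.4 + 1.3 + 1.7) / 8 = 0.7750%
Σ(r − r̄)² = 9.1750; population σ = √(9.1750/8) = 1.0709%
Sharpe = (r̄ − rf) / σ = (0.7750 − 0.22) / 1.0709 = 0.5550 / 1.0709 = 0.5183

0.52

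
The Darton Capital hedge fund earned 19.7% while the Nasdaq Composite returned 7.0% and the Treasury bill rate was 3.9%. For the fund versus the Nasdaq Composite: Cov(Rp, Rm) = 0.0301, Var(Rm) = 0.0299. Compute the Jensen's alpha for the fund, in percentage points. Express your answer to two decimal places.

12.68

β = Cov / Var = 0.0301 / 0.0299 = 1.0067
E[R] = Rf + β(Rm − Rf) = 3.9% + 1.0067 × (7.0% − 3.9%) = 7.0208%
α = Rp − E[R] = 19.7% − 7.0208% = 12.6792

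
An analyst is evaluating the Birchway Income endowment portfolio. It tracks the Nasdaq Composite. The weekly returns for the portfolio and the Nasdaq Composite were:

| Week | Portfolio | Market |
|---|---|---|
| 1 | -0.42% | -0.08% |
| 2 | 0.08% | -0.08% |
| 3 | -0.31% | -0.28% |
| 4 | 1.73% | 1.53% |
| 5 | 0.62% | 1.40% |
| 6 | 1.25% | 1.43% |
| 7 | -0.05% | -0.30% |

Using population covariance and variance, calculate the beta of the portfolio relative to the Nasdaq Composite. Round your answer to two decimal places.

r̄p = 0.4143%,  r̄m = 0.5171%
Cov = Σ(rp − r̄p)(rm − r̄m) / 7 = 0.5617
Var(rm) = Σ(rm − r̄m)² / 7 = 0.6650
β = Cov / Var = 0.5617 / 0.6650 = 0.8447

0.84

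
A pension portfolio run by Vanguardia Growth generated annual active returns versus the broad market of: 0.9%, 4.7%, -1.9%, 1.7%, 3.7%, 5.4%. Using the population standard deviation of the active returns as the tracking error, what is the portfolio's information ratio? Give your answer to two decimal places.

r̄ = (0.9 + 4.7 − 1.9 + 1.7 + 3.7 + 5.4) / 6 = 14.50 / 6 = 2.4167%
Population σ = √[Σ(r − r̄)² / 6] = √[37.2083 / 6] = √6.2014 = 2.4903%
IR = r̄ / tracking error = 2.4167 / 2.4903 = 0.9704

0.97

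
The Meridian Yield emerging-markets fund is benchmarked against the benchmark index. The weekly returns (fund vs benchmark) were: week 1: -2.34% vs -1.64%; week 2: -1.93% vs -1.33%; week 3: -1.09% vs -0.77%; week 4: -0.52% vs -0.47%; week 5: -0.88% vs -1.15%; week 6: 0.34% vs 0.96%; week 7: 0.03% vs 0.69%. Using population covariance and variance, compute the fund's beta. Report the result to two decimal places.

r̄p = -0.9129%,  r̄m = -0.5300%
Cov = Σ(rp − r̄p)(rm − r̄m) / 7 = 0.7801
Var(rm) = Σ(rm − r̄m)² / 7 = 0.8609
β = Cov / Var = 0.7801 / 0.8609 = 0.9061

0.91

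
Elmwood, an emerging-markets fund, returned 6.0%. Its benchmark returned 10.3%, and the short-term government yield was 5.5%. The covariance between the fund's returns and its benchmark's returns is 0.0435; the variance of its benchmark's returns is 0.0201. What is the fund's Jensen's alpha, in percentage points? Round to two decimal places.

-9.89

β = Cov / Var = 0.0435 / 0.0201 = 2.1642
E[R] = Rf + β(Rm − Rf) = 5.5% + 2.1642 × (10.3% − 5.5%) = 15.8882%
α = Rp − E[R] = 6.0% − 15.8882% = -9.8882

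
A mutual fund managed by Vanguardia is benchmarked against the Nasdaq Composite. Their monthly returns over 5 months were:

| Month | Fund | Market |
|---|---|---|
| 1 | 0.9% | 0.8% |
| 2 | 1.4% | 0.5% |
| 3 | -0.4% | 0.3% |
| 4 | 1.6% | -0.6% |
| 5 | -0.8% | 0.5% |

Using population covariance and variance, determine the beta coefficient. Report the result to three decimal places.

r̄p = 0.5400%,  r̄m = 0.3000%
Cov = Σ(rp − r̄p)(rm − r̄m) / 5 = -0.1740
Var(rm) = Σ(rm − r̄m)² / 5 = 0.2280
β = Cov / Var = -0.1740 / 0.2280 = -0.7632

-0.763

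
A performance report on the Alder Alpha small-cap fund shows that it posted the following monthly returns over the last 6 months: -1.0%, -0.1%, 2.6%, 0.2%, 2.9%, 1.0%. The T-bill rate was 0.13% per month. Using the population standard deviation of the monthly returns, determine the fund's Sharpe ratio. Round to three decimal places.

r̄ = (-1 − 0.1 + 2.6 + 0.2 + 2.9 + 1) / 6 = 5.60 / 6 = 0.9333%
Σ(r − r̄)² = (-1 − 0.9333)² + (-0.1 − 0.9333)² + … = 11.9933
population σ = √(11.9933 / 6) = √1.9989 = 1.4138%
Sharpe = (r̄ − rf) / σ = (0.9333 − 0.13) / 1.4138 = 0.8033 / 1.4138 = 0.5682

0.568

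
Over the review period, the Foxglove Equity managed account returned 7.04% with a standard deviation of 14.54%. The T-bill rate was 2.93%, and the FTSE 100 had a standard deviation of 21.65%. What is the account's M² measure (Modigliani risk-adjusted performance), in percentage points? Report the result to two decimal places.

Sharpe = (Rp − Rf) / σp = (7.04% − 2.93%) / 14.54% = 0.2827
M² = Rf + Sharpe × σm = 2.93% + 0.2827 × 21.65% = 9.0505%

9.05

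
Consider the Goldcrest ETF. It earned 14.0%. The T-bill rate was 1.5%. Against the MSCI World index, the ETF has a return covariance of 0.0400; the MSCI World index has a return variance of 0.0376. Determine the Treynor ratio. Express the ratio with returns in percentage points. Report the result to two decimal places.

11.75

β = Cov / Var = 0.0400 / 0.0376 = 1.0638
Treynor = (Rp − Rf) / β = (14.0% − 1.5%) / 1.0638 = 12.50 / 1.0638 = 11.7503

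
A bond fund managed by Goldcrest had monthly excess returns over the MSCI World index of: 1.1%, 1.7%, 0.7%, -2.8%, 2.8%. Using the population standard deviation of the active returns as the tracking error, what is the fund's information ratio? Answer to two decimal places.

μ = (1.1 + 1.7 + 0.7 − 2.8 + 2.8) / 5 = 3.50 / 5 = 0.7000%
Σ(r − μ)² = (1.1 − 0.7000)² + (1.7 − 0.7000)² + (0.7 − 0.7000)² + … = 17.8200
population σ = √(17.8200 / 5) = √3.5640 = 1.8879%
IR = μ / tracking error = 0.7000 / 1.8879 = 0.3708

0.37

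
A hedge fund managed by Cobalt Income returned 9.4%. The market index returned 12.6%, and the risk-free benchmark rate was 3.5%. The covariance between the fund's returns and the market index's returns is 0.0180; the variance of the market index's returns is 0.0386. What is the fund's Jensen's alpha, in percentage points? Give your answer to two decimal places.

1.66

β = Cov / Var = 0.0180 / 0.0386 = 0.4663
E[R] = Rf + β(Rm − Rf) = 3.5% + 0.4663 × (12.6% − 3.5%) = 7.7433%
α = Rp − E[R] = 9.4% − 7.7433% = 1.6567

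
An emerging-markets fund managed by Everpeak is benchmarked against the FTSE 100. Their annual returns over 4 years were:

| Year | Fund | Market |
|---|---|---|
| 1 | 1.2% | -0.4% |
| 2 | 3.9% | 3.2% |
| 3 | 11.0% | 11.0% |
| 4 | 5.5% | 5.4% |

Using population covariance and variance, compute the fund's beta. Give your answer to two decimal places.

r̄p = 5.4000%,  r̄m = 4.8000%
Cov = Σ(rp − r̄p)(rm − r̄m) / 4 = 14.7550
Var(rm) = Σ(rm − r̄m)² / 4 = 17.1000
β = Cov / Var = 14.7550 / 17.1000 = 0.8629

0.86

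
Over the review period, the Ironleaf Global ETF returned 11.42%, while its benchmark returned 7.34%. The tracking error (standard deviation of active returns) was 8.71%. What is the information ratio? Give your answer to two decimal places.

IR = (Rp − Rb) / TE = (11.42% − 7.34%) / 8.71% = 4.08% / 8.71% = 0.4684

0.47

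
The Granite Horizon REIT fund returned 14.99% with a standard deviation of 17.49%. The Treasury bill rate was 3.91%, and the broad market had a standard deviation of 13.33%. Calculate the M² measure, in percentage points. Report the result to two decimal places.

Sharpe = (Rp − Rf) / σp = (14.99% − 3.91%) / 17.49% = 0.6335
M² = Rf + Sharpe × σm = 3.91% + 0.6335 × 13.33% = 12.3546%

12.35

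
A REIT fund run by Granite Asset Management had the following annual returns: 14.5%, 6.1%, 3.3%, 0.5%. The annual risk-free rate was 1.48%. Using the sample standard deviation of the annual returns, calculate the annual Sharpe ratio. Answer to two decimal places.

0.76

r̄ = (14.5 + 6.1 + 3.3 + 0.5) / 4 = 24.40 / 4 = 6.1000%
Sample σ = √[Σ(r − r̄)² / 3] = √[109.7600 / 3] = √36.5867 = 6.0487%
Sharpe = (r̄ − rf) / σ = (6.1000 − 1.48) / 6.0487 = 4.6200 / 6.0487 = 0.7638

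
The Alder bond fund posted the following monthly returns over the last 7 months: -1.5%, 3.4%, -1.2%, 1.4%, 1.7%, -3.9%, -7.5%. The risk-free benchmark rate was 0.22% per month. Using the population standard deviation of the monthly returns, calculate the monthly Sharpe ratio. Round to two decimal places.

r̄ = (-1.5 + 3.4 − 1.2 + 1.4 + 1.7 − 3.9 − 7.5) / 7 = -7.60 / 7 = -1.0857%
Σ(r − r̄)² = 83.3086; population σ = √(83.3086/7) = 3.4498%
Sharpe = (r̄ − rf) / σ = (-1.0857 − 0.22) / 3.4498 = -1.3057 / 3.4498 = -0.3785

-0.38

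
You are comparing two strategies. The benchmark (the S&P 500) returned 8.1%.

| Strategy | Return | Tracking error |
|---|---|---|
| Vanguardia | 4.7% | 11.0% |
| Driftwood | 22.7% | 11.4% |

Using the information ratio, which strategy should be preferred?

Vanguardia: IR = (4.7% − 8.1%) / 11.0% = -0.309
Driftwood: IR = (22.7% − 8.1%) / 11.4% = 1.281
Highest: Driftwood (1.281).

Driftwood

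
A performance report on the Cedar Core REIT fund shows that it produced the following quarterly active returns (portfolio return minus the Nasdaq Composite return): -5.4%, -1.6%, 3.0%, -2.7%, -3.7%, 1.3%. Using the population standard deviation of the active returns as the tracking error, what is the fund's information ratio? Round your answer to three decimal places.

-0.528

r̄ = (-5.4 − 1.6 + 3 − 2.7 − 3.7 + 1.3) / 6 = -1.5167%
Σ(r − r̄)² = (-5.4 − (-1.5167))² + (-1.6 − (-1.5167))² + (3 − (-1.5167))² + … = 49.5883
σ = √[49.5883 / 6] = 2.8748%
IR = r̄ / tracking error = -1.5167 / 2.8748 = -0.5276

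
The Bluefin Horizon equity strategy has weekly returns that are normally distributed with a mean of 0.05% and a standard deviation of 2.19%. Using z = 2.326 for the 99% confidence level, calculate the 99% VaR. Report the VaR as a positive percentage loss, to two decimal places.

5.04

VaR (as % loss) = −(μ − z·σ) = −(0.05% − 2.326 × 2.19%) = −(-5.04394%) = 5.04394%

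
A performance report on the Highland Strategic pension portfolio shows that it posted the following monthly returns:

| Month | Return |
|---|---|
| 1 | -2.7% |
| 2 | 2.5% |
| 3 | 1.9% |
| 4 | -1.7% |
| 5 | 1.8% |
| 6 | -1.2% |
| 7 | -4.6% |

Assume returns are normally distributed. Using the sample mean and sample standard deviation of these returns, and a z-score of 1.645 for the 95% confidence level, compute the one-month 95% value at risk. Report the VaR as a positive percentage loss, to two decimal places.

5.01

μ = (-2.7 + 2.5 + 1.9 − 1.7 + 1.8 − 1.2 − 4.6) / 7 = -4.00 / 7 = -0.5714%
Σ(r − μ)² = 43.5943; sample σ = √(43.5943/6) = 2.6955%
VaR = −(μ − z·σ) = −(-0.5714 − 1.645 × 2.6955) = −(-5.0055) = 5.0055%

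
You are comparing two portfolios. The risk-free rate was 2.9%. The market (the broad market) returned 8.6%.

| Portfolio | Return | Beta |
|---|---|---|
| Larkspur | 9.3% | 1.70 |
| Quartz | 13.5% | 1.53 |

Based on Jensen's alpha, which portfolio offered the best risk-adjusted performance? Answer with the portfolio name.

Larkspur: α = 9.3% − [2.9% + 1.70 × (8.6% − 2.9%)] = -3.290
Quartz: α = 13.5% − [2.9% + 1.53 × (8.6% − 2.9%)] = 1.879
Highest: Quartz (1.879).

Quartz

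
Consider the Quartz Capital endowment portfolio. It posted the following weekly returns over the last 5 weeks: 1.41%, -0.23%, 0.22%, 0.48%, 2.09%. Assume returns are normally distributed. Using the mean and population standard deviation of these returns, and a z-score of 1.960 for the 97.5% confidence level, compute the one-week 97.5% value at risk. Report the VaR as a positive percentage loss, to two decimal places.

μ = (1.41 − 0.23 + 0.22 + 0.48 + 2.09) / 5 = 0.7940%
Population std dev = √[3.5357 / 5] = 0.8409%
VaR = −(μ − z·σ) = −(0.7940 − 1.960 × 0.8409) = −(-0.8542) = 0.8542%

0.85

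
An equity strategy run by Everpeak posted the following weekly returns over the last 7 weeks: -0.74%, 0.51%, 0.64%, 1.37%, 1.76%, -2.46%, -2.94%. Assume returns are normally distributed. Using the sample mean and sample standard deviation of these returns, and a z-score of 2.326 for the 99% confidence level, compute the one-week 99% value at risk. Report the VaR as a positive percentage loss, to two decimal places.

Mean return r̄ = -1.860 / 7 = -0.2657%
Σ(r − r̄)² = 20.3928; sample σ = √(20.3928/6) = 1.8436%
VaR = −(r̄ − z·σ) = −(-0.2657 − 2.326 × 1.8436) = −(-4.5539) = 4.5539%

4.55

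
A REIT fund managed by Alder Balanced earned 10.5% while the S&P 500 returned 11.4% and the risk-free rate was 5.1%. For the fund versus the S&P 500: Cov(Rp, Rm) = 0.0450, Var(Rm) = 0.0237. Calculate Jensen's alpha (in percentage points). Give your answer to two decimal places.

-6.56

β = Cov / Var = 0.0450 / 0.0237 = 1.8987
E[R] = Rf + β(Rm − Rf) = 5.1% + 1.8987 × (11.4% − 5.1%) = 17.0618%
α = Rp − E[R] = 10.5% − 17.0618% = -6.5618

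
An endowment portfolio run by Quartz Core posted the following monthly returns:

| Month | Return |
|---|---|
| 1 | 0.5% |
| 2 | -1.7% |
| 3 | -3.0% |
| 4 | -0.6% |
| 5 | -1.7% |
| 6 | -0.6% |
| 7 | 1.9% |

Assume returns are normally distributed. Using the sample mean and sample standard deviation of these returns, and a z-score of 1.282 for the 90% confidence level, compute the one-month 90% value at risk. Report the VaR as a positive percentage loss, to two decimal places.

2.80

r̄ = (0.5 − 1.7 − 3 − 0.6 − 1.7 − 0.6 + 1.9) / 7 = -0.7429%
Σ(r − r̄)² = (0.5 − (-0.7429))² + (-1.7 − (-0.7429))² + (-3 − (-0.7429))² + … = 15.4971
σ = √[15.4971 / 6] = 1.6071%
VaR = −(r̄ − z·σ) = −(-0.7429 − 1.282 × 1.6071) = −(-2.8032) = 2.8032%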